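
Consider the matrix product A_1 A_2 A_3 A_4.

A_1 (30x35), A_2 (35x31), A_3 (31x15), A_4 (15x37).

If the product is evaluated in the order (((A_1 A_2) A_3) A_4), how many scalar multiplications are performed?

63150

(A_1 A_2): 30×35 by 35×31 → 30×31, cost 30·35·31 = 32550
((A_1 A_2) A_3): 30×31 by 31×15 → 30×15, cost 30·31·15 = 13950; cumulative 46500
(((A_1 A_2) A_3) A_4): 30×15 by 15×37 → 30×37, cost 30·15·37 = 16650; cumulative 63150
Total: 63150 scalar multiplications.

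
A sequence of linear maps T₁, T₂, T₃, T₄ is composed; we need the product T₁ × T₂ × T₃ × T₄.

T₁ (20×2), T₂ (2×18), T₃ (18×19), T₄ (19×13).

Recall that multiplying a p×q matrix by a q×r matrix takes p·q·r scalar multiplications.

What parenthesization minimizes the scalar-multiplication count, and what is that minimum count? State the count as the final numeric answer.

Adjacent pairs: T₁T₂ = 20·2·18 = 720; T₂T₃ = 2·18·19 = 684; T₃T₄ = 18·19·13 = 4446.
Length 3: T₁..T₃: k=1: 0+684+20·2·19=1444; k=2: 720+0+20·18·19=7560 → min 1444 | T₂..T₄: k=2: 0+4446+2·18·13=4914; k=3: 684+0+2·19·13=1178 → min 1178.
Length 4: T₁..T₄: k=1: 0+1178+20·2·13=1698; k=2: 720+4446+20·18·13=9846; k=3: 1444+0+20·19·13=6384 → min 1698.
Optimal parenthesization: (T₁ × ((T₂ × T₃) × T₄)) with cost 1698.

1698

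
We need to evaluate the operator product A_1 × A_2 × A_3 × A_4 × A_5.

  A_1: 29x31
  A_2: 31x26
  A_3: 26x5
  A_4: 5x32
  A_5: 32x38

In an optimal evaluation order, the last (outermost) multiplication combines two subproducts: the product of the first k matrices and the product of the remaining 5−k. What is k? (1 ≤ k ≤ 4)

Adjacent pairs: A_1A_2 = 29·31·26 = 23374; A_2A_3 = 31·26·5 = 4030; A_3A_4 = 26·5·32 = 4160; A_4A_5 = 5·32·38 = 6080.
Length 3: A_1..A_3: k=1: 0+4030+29·31·5=8525; k=2: 23374+0+29·26·5=27144 → min 8525 | A_2..A_4: k=2: 0+4160+31·26·32=29952; k=3: 4030+0+31·5·32=8990 → min 8990 | A_3..A_5: k=3: 0+6080+26·5·38=11020; k=4: 4160+0+26·32·38=35776 → min 11020.
Length 4: A_1..A_4: k=1: 0+8990+29·31·32=37758; k=2: 23374+4160+29·26·32=51662; k=3: 8525+0+29·5·32=13165 → min 13165 | A_2..A_5: k=2: 0+11020+31·26·38=41648; k=3: 4030+6080+31·5·38=16000; k=4: 8990+0+31·32·38=46686 → min 16000.
Top-level splits: k=1: (A_1..A_1)·(A_2..A_5) → 0+16000+29·31·38 = 50162; k=2: (A_1..A_2)·(A_3..A_5) → 23374+11020+29·26·38 = 63046; k=3: (A_1..A_3)·(A_4..A_5) → 8525+6080+29·5·38 = 20115; k=4: (A_1..A_4)·(A_5..A_5) → 13165+0+29·32·38 = 48429.
Best split is after A_3, i.e. k = 3.

3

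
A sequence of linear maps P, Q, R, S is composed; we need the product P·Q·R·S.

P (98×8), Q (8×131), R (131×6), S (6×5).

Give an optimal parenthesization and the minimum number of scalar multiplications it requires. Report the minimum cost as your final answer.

10448

Adjacent pairs: PQ = 98·8·131 = 102704; QR = 8·131·6 = 6288; RS = 131·6·5 = 3930.
Length 3: P..R: k=1: 0+6288+98·8·6=10992; k=2: 102704+0+98·131·6=179732 → min 10992 | Q..S: k=2: 0+3930+8·131·5=9170; k=3: 6288+0+8·6·5=6528 → min 6528.
Length 4: P..S: k=1: 0+6528+98·8·5=10448; k=2: 102704+3930+98·131·5=170824; k=3: 10992+0+98·6·5=13932 → min 10448.
Optimal parenthesization: (P·((Q·R)·S)) with cost 10448.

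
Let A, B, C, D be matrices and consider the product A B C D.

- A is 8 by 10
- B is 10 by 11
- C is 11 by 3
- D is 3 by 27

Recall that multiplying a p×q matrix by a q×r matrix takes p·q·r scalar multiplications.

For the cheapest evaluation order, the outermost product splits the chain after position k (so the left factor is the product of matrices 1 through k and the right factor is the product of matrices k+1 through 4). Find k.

Adjacent pairs: AB = 8·10·11 = 880; BC = 10·11·3 = 330; CD = 11·3·27 = 891.
Length 3: A..C: k=1: 0+330+8·10·3=570; k=2: 880+0+8·11·3=1144 → min 570 | B..D: k=2: 0+891+10·11·27=3861; k=3: 330+0+10·3·27=1140 → min 1140.
Top-level splits: k=1: (A..A)·(B..D) → 0+1140+8·10·27 = 3300; k=2: (A..B)·(C..D) → 880+891+8·11·27 = 4147; k=3: (A..C)·(D..D) → 570+0+8·3·27 = 1218.
Best split is after C, i.e. k = 3.

3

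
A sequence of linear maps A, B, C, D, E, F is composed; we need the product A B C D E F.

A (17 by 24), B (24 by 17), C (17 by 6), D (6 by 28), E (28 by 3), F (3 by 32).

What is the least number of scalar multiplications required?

Adjacent pairs: AB = 17·24·17 = 6936; BC = 24·17·6 = 2448; CD = 17·6·28 = 2856; DE = 6·28·3 = 504; EF = 28·3·32 = 2688.
Length 3: A..C: k=1: 0+2448+17·24·6=4896; k=2: 6936+0+17·17·6=8670 → min 4896 | B..D: k=2: 0+2856+24·17·28=14280; k=3: 2448+0+24·6·28=6480 → min 6480 | C..E: k=3: 0+504+17·6·3=810; k=4: 2856+0+17·28·3=4284 → min 810 | D..F: k=4: 0+2688+6·28·32=8064; k=5: 504+0+6·3·32=1080 → min 1080.
Length 4: A..D: k=1: 0+6480+17·24·28=17904; k=2: 6936+2856+17·17·28=17884; k=3: 4896+0+17·6·28=7752 → min 7752 | B..E: k=2: 0+810+24·17·3=2034; k=3: 2448+504+24·6·3=3384; k=4: 6480+0+24·28·3=8496 → min 2034 | C..F: k=3: 0+1080+17·6·32=4344; k=4: 2856+2688+17·28·32=20776; k=5: 810+0+17·3·32=2442 → min 2442.
Length 5: A..E: k=1: 0+2034+17·24·3=3258; k=2: 6936+810+17·17·3=8613; k=3: 4896+504+17·6·3=5706; k=4: 7752+0+17·28·3=9180 → min 3258 | B..F: k=2: 0+2442+24·17·32=15498; k=3: 2448+1080+24·6·32=8136; k=4: 6480+2688+24·28·32=30672; k=5: 2034+0+24·3·32=4338 → min 4338.
Length 6: A..F: k=1: 0+4338+17·24·32=17394; k=2: 6936+2442+17·17·32=18626; k=3: 4896+1080+17·6·32=9240; k=4: 7752+2688+17·28·32=25672; k=5: 3258+0+17·3·32=4890 → min 4890.
Optimal order: ((A (B (C (D E)))) F) with cost 4890.

4890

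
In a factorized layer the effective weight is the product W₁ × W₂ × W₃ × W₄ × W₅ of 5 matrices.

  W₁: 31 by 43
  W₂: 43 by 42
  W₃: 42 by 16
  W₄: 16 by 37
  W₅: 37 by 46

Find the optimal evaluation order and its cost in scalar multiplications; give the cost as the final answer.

Adjacent pairs: W₁W₂ = 31·43·42 = 55986; W₂W₃ = 43·42·16 = 28896; W₃W₄ = 42·16·37 = 24864; W₄W₅ = 16·37·46 = 27232.
Length 3: W₁..W₃: k=1: 0+28896+31·43·16=50224; k=2: 55986+0+31·42·16=76818 → min 50224 | W₂..W₄: k=2: 0+24864+43·42·37=91686; k=3: 28896+0+43·16·37=54352 → min 54352 | W₃..W₅: k=3: 0+27232+42·16·46=58144; k=4: 24864+0+42·37·46=96348 → min 58144.
Length 4: W₁..W₄: k=1: 0+54352+31·43·37=103673; k=2: 55986+24864+31·42·37=129024; k=3: 50224+0+31·16·37=68576 → min 68576 | W₂..W₅: k=2: 0+58144+43·42·46=141220; k=3: 28896+27232+43·16·46=87776; k=4: 54352+0+43·37·46=127538 → min 87776.
Length 5: W₁..W₅: k=1: 0+87776+31·43·46=149094; k=2: 55986+58144+31·42·46=174022; k=3: 50224+27232+31·16·46=100272; k=4: 68576+0+31·37·46=121338 → min 100272.
Optimal parenthesization: ((W₁ × (W₂ × W₃)) × (W₄ × W₅)) with cost 100272.

100272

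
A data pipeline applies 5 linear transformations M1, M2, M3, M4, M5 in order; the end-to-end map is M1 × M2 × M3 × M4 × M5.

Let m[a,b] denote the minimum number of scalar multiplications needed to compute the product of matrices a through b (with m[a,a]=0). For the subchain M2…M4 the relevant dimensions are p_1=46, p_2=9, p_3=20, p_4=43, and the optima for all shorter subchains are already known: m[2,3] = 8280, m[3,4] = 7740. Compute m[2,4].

m[2,4] = min over k∈[2,3] of m[2,k]+m[k+1,4]+p_{1}·p_k·p_{4}.
k=2: 0 + 7740 + 46·9·43 = 25542; k=3: 8280 + 0 + 46·20·43 = 47840.
Minimum: 25542 at k=2.

25542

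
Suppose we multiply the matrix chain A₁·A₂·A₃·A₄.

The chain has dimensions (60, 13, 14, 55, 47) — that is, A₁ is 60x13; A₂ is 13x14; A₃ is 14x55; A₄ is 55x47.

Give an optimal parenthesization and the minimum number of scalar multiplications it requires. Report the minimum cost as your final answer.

Adjacent pairs: A₁A₂ = 60·13·14 = 10920; A₂A₃ = 13·14·55 = 10010; A₃A₄ = 14·55·47 = 36190.
Length 3: A₁..A₃: k=1: 0+10010+60·13·55=52910; k=2: 10920+0+60·14·55=57120 → min 52910 | A₂..A₄: k=2: 0+36190+13·14·47=44744; k=3: 10010+0+13·55·47=43615 → min 43615.
Length 4: A₁..A₄: k=1: 0+43615+60·13·47=80275; k=2: 10920+36190+60·14·47=86590; k=3: 52910+0+60·55·47=208010 → min 80275.
Optimal parenthesization: (A₁·((A₂·A₃)·A₄)) with cost 80275.

80275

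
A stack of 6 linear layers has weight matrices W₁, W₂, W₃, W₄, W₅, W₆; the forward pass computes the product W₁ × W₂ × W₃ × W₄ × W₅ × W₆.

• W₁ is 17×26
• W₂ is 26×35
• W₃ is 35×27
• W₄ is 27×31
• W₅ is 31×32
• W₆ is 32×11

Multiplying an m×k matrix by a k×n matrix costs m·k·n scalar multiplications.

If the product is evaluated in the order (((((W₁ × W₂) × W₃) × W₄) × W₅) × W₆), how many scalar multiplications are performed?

68612

(W₁ × W₂): 17×26 by 26×35 → 17×35, cost 17·26·35 = 15470
((W₁ × W₂) × W₃): 17×35 by 35×27 → 17×27, cost 17·35·27 = 16065; cumulative 31535
(((W₁ × W₂) × W₃) × W₄): 17×27 by 27×31 → 17×31, cost 17·27·31 = 14229; cumulative 45764
((((W₁ × W₂) × W₃) × W₄) × W₅): 17×31 by 31×32 → 17×32, cost 17·31·32 = 16864; cumulative 62628
(((((W₁ × W₂) × W₃) × W₄) × W₅) × W₆): 17×32 by 32×11 → 17×11, cost 17·32·11 = 5984; cumulative 68612
Total: 68612 scalar multiplications.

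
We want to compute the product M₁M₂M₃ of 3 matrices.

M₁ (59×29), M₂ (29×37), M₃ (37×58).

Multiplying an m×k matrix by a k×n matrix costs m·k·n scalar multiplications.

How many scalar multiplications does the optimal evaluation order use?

161472

Order (M₁(M₂M₃)): (M₂M₃): 29×37 by 37×58 → 29×58, cost 29·37·58 = 62234; (M₁(M₂M₃)): 59×29 by 29×58 → 59×58, cost 59·29·58 = 99238; cumulative 161472. Total 161472.
Order ((M₁M₂)M₃): (M₁M₂): 59×29 by 29×37 → 59×37, cost 59·29·37 = 63307; ((M₁M₂)M₃): 59×37 by 37×58 → 59×58, cost 59·37·58 = 126614; cumulative 189921. Total 189921.
Minimum: 161472.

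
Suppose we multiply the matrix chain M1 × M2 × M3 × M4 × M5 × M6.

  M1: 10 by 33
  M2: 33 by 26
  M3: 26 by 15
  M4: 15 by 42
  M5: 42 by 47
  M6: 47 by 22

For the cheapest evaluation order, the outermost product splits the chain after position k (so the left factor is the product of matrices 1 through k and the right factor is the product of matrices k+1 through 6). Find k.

Adjacent pairs: M1M2 = 10·33·26 = 8580; M2M3 = 33·26·15 = 12870; M3M4 = 26·15·42 = 16380; M4M5 = 15·42·47 = 29610; M5M6 = 42·47·22 = 43428.
Length 3: M1..M3: k=1: 0+12870+10·33·15=17820; k=2: 8580+0+10·26·15=12480 → min 12480 | M2..M4: k=2: 0+16380+33·26·42=52416; k=3: 12870+0+33·15·42=33660 → min 33660 | M3..M5: k=3: 0+29610+26·15·47=47940; k=4: 16380+0+26·42·47=67704 → min 47940 | M4..M6: k=4: 0+43428+15·42·22=57288; k=5: 29610+0+15·47·22=45120 → min 45120.
Length 4: M1..M4: k=1: 0+33660+10·33·42=47520; k=2: 8580+16380+10·26·42=35880; k=3: 12480+0+10·15·42=18780 → min 18780 | M2..M5: k=2: 0+47940+33·26·47=88266; k=3: 12870+29610+33·15·47=65745; k=4: 33660+0+33·42·47=98802 → min 65745 | M3..M6: k=3: 0+45120+26·15·22=53700; k=4: 16380+43428+26·42·22=83832; k=5: 47940+0+26·47·22=74824 → min 53700.
Length 5: M1..M5: k=1: 0+65745+10·33·47=81255; k=2: 8580+47940+10·26·47=68740; k=3: 12480+29610+10·15·47=49140; k=4: 18780+0+10·42·47=38520 → min 38520 | M2..M6: k=2: 0+53700+33·26·22=72576; k=3: 12870+45120+33·15·22=68880; k=4: 33660+43428+33·42·22=107580; k=5: 65745+0+33·47·22=99867 → min 68880.
Top-level splits: k=1: (M1..M1)·(M2..M6) → 0+68880+10·33·22 = 76140; k=2: (M1..M2)·(M3..M6) → 8580+53700+10·26·22 = 68000; k=3: (M1..M3)·(M4..M6) → 12480+45120+10·15·22 = 60900; k=4: (M1..M4)·(M5..M6) → 18780+43428+10·42·22 = 71448; k=5: (M1..M5)·(M6..M6) → 38520+0+10·47·22 = 48860.
Best split is after M5, i.e. k = 5.

5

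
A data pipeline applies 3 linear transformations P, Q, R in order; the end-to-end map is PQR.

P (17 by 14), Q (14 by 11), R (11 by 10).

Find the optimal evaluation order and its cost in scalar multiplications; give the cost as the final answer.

3920

(P(QR)): cost 3920.
((PQ)R): cost 4488.
Optimal: (P(QR)) with cost 3920.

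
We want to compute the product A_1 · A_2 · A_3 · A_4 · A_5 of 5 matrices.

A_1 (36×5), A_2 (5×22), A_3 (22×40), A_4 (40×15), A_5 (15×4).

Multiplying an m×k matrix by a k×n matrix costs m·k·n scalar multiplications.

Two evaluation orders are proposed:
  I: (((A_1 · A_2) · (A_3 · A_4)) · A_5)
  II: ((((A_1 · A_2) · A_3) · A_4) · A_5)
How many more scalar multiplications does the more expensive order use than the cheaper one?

28200

Order I = (((A_1 · A_2) · (A_3 · A_4)) · A_5): (A_1 · A_2): 36×5 by 5×22 → 36×22, cost 36·5·22 = 3960; (A_3 · A_4): 22×40 by 40×15 → 22×15, cost 22·40·15 = 13200; ((A_1 · A_2) · (A_3 · A_4)): 36×22 by 22×15 → 36×15, cost 36·22·15 = 11880; cumulative 29040; (((A_1 · A_2) · (A_3 · A_4)) · A_5): 36×15 by 15×4 → 36×4, cost 36·15·4 = 2160; cumulative 31200. Total 31200.
Order II = ((((A_1 · A_2) · A_3) · A_4) · A_5): (A_1 · A_2): 36×5 by 5×22 → 36×22, cost 36·5·22 = 3960; ((A_1 · A_2) · A_3): 36×22 by 22×40 → 36×40, cost 36·22·40 = 31680; cumulative 35640; (((A_1 · A_2) · A_3) · A_4): 36×40 by 40×15 → 36×15, cost 36·40·15 = 21600; cumulative 57240; ((((A_1 · A_2) · A_3) · A_4) · A_5): 36×15 by 15×4 → 36×4, cost 36·15·4 = 2160; cumulative 59400. Total 59400.
Difference: |31200 − 59400| = 28200.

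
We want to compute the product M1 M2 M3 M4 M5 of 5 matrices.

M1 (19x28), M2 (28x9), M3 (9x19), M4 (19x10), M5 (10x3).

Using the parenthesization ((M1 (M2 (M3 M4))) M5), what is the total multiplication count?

10120

(M3 M4): 9×19 by 19×10 → 9×10, cost 9·19·10 = 1710
(M2 (M3 M4)): 28×9 by 9×10 → 28×10, cost 28·9·10 = 2520; cumulative 4230
(M1 (M2 (M3 M4))): 19×28 by 28×10 → 19×10, cost 19·28·10 = 5320; cumulative 9550
((M1 (M2 (M3 M4))) M5): 19×10 by 10×3 → 19×3, cost 19·10·3 = 570; cumulative 10120
Total: 10120 scalar multiplications.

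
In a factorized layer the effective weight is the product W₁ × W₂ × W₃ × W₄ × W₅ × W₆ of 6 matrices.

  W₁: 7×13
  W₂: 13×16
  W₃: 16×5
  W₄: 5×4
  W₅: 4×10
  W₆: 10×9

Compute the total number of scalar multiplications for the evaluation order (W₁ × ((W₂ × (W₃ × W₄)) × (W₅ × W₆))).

(W₃ × W₄): 16×5 by 5×4 → 16×4, cost 16·5·4 = 320
(W₂ × (W₃ × W₄)): 13×16 by 16×4 → 13×4, cost 13·16·4 = 832; cumulative 1152
(W₅ × W₆): 4×10 by 10×9 → 4×9, cost 4·10·9 = 360
((W₂ × (W₃ × W₄)) × (W₅ × W₆)): 13×4 by 4×9 → 13×9, cost 13·4·9 = 468; cumulative 1980
(W₁ × ((W₂ × (W₃ × W₄)) × (W₅ × W₆))): 7×13 by 13×9 → 7×9, cost 7·13·9 = 819; cumulative 2799
Total: 2799 scalar multiplications.

2799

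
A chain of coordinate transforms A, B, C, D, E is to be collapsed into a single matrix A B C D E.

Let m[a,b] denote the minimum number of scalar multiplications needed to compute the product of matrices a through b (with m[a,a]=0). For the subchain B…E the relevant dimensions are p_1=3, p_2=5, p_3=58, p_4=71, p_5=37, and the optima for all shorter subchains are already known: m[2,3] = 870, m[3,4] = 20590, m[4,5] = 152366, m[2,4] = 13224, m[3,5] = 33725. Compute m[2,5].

m[2,5] = min over k∈[2,4] of m[2,k]+m[k+1,5]+p_{1}·p_k·p_{5}.
k=2: 0 + 33725 + 3·5·37 = 34280; k=3: 870 + 152366 + 3·58·37 = 159674; k=4: 13224 + 0 + 3·71·37 = 21105.
Minimum: 21105 at k=4.

21105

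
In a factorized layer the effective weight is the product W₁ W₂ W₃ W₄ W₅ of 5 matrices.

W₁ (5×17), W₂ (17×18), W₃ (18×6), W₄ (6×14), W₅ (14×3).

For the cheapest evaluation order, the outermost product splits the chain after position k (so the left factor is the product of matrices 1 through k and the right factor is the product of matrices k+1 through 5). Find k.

1

Adjacent pairs: W₁W₂ = 5·17·18 = 1530; W₂W₃ = 17·18·6 = 1836; W₃W₄ = 18·6·14 = 1512; W₄W₅ = 6·14·3 = 252.
Length 3: W₁..W₃: k=1: 0+1836+5·17·6=2346; k=2: 1530+0+5·18·6=2070 → min 2070 | W₂..W₄: k=2: 0+1512+17·18·14=5796; k=3: 1836+0+17·6·14=3264 → min 3264 | W₃..W₅: k=3: 0+252+18·6·3=576; k=4: 1512+0+18·14·3=2268 → min 576.
Length 4: W₁..W₄: k=1: 0+3264+5·17·14=4454; k=2: 1530+1512+5·18·14=4302; k=3: 2070+0+5·6·14=2490 → min 2490 | W₂..W₅: k=2: 0+576+17·18·3=1494; k=3: 1836+252+17·6·3=2394; k=4: 3264+0+17·14·3=3978 → min 1494.
Top-level splits: k=1: (W₁..W₁)·(W₂..W₅) → 0+1494+5·17·3 = 1749; k=2: (W₁..W₂)·(W₃..W₅) → 1530+576+5·18·3 = 2376; k=3: (W₁..W₃)·(W₄..W₅) → 2070+252+5·6·3 = 2412; k=4: (W₁..W₄)·(W₅..W₅) → 2490+0+5·14·3 = 2700.
Best split is after W₁, i.e. k = 1.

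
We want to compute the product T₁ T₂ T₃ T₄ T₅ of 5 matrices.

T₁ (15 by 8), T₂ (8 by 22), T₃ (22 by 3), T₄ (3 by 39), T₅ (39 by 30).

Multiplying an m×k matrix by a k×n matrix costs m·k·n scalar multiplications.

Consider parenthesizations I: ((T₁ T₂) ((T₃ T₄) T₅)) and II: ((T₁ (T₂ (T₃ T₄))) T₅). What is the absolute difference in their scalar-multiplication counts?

9186

Order I = ((T₁ T₂) ((T₃ T₄) T₅)): (T₁ T₂): 15×8 by 8×22 → 15×22, cost 15·8·22 = 2640; (T₃ T₄): 22×3 by 3×39 → 22×39, cost 22·3·39 = 2574; ((T₃ T₄) T₅): 22×39 by 39×30 → 22×30, cost 22·39·30 = 25740; cumulative 28314; ((T₁ T₂) ((T₃ T₄) T₅)): 15×22 by 22×30 → 15×30, cost 15·22·30 = 9900; cumulative 40854. Total 40854.
Order II = ((T₁ (T₂ (T₃ T₄))) T₅): (T₃ T₄): 22×3 by 3×39 → 22×39, cost 22·3·39 = 2574; (T₂ (T₃ T₄)): 8×22 by 22×39 → 8×39, cost 8·22·39 = 6864; cumulative 9438; (T₁ (T₂ (T₃ T₄))): 15×8 by 8×39 → 15×39, cost 15·8·39 = 4680; cumulative 14118; ((T₁ (T₂ (T₃ T₄))) T₅): 15×39 by 39×30 → 15×30, cost 15·39·30 = 17550; cumulative 31668. Total 31668.
Difference: |40854 − 31668| = 9186.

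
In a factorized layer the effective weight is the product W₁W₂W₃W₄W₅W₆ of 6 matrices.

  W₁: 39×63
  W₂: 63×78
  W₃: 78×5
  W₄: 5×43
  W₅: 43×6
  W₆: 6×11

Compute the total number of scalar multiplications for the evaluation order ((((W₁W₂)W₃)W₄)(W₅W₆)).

236526

(W₁W₂): 39×63 by 63×78 → 39×78, cost 39·63·78 = 191646
((W₁W₂)W₃): 39×78 by 78×5 → 39×5, cost 39·78·5 = 15210; cumulative 206856
(((W₁W₂)W₃)W₄): 39×5 by 5×43 → 39×43, cost 39·5·43 = 8385; cumulative 215241
(W₅W₆): 43×6 by 6×11 → 43×11, cost 43·6·11 = 2838
((((W₁W₂)W₃)W₄)(W₅W₆)): 39×43 by 43×11 → 39×11, cost 39·43·11 = 18447; cumulative 236526
Total: 236526 scalar multiplications.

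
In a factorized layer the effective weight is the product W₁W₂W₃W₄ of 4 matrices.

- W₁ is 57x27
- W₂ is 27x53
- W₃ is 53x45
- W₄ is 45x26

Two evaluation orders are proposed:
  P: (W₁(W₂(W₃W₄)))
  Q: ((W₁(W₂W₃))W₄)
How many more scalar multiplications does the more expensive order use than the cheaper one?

61110

Order P = (W₁(W₂(W₃W₄))): (W₃W₄): 53×45 by 45×26 → 53×26, cost 53·45·26 = 62010; (W₂(W₃W₄)): 27×53 by 53×26 → 27×26, cost 27·53·26 = 37206; cumulative 99216; (W₁(W₂(W₃W₄))): 57×27 by 27×26 → 57×26, cost 57·27·26 = 40014; cumulative 139230. Total 139230.
Order Q = ((W₁(W₂W₃))W₄): (W₂W₃): 27×53 by 53×45 → 27×45, cost 27·53·45 = 64395; (W₁(W₂W₃)): 57×27 by 27×45 → 57×45, cost 57·27·45 = 69255; cumulative 133650; ((W₁(W₂W₃))W₄): 57×45 by 45×26 → 57×26, cost 57·45·26 = 66690; cumulative 200340. Total 200340.
Difference: |139230 − 200340| = 61110.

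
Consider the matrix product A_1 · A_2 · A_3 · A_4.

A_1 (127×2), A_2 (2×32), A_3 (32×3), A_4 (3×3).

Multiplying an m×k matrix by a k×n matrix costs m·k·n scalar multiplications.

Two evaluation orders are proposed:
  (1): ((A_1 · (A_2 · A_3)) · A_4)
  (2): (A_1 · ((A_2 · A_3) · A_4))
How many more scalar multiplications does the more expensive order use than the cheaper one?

1125

Order (1) = ((A_1 · (A_2 · A_3)) · A_4): (A_2 · A_3): 2×32 by 32×3 → 2×3, cost 2·32·3 = 192; (A_1 · (A_2 · A_3)): 127×2 by 2×3 → 127×3, cost 127·2·3 = 762; cumulative 954; ((A_1 · (A_2 · A_3)) · A_4): 127×3 by 3×3 → 127×3, cost 127·3·3 = 1143; cumulative 2097. Total 2097.
Order (2) = (A_1 · ((A_2 · A_3) · A_4)): (A_2 · A_3): 2×32 by 32×3 → 2×3, cost 2·32·3 = 192; ((A_2 · A_3) · A_4): 2×3 by 3×3 → 2×3, cost 2·3·3 = 18; cumulative 210; (A_1 · ((A_2 · A_3) · A_4)): 127×2 by 2×3 → 127×3, cost 127·2·3 = 762; cumulative 972. Total 972.
Difference: |2097 − 972| = 1125.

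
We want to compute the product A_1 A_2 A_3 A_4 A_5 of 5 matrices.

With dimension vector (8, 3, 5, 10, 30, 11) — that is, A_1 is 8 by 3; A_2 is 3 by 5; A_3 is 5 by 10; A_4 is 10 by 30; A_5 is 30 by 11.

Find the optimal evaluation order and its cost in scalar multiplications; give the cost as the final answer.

Adjacent pairs: A_1A_2 = 8·3·5 = 120; A_2A_3 = 3·5·10 = 150; A_3A_4 = 5·10·30 = 1500; A_4A_5 = 10·30·11 = 3300.
Length 3: A_1..A_3: k=1: 0+150+8·3·10=390; k=2: 120+0+8·5·10=520 → min 390 | A_2..A_4: k=2: 0+1500+3·5·30=1950; k=3: 150+0+3·10·30=1050 → min 1050 | A_3..A_5: k=3: 0+3300+5·10·11=3850; k=4: 1500+0+5·30·11=3150 → min 3150.
Length 4: A_1..A_4: k=1: 0+1050+8·3·30=1770; k=2: 120+1500+8·5·30=2820; k=3: 390+0+8·10·30=2790 → min 1770 | A_2..A_5: k=2: 0+3150+3·5·11=3315; k=3: 150+3300+3·10·11=3780; k=4: 1050+0+3·30·11=2040 → min 2040.
Length 5: A_1..A_5: k=1: 0+2040+8·3·11=2304; k=2: 120+3150+8·5·11=3710; k=3: 390+3300+8·10·11=4570; k=4: 1770+0+8·30·11=4410 → min 2304.
Optimal parenthesization: (A_1 (((A_2 A_3) A_4) A_5)) with cost 2304.

2304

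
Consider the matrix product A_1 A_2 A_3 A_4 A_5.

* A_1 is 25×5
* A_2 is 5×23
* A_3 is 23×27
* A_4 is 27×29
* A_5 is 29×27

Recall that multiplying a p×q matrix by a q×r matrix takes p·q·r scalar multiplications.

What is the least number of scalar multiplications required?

14310

Adjacent pairs: A_1A_2 = 25·5·23 = 2875; A_2A_3 = 5·23·27 = 3105; A_3A_4 = 23·27·29 = 18009; A_4A_5 = 27·29·27 = 21141.
Length 3: A_1..A_3: k=1: 0+3105+25·5·27=6480; k=2: 2875+0+25·23·27=18400 → min 6480 | A_2..A_4: k=2: 0+18009+5·23·29=21344; k=3: 3105+0+5·27·29=7020 → min 7020 | A_3..A_5: k=3: 0+21141+23·27·27=37908; k=4: 18009+0+23·29·27=36018 → min 36018.
Length 4: A_1..A_4: k=1: 0+7020+25·5·29=10645; k=2: 2875+18009+25·23·29=37559; k=3: 6480+0+25·27·29=26055 → min 10645 | A_2..A_5: k=2: 0+36018+5·23·27=39123; k=3: 3105+21141+5·27·27=27891; k=4: 7020+0+5·29·27=10935 → min 10935.
Length 5: A_1..A_5: k=1: 0+10935+25·5·27=14310; k=2: 2875+36018+25·23·27=54418; k=3: 6480+21141+25·27·27=45846; k=4: 10645+0+25·29·27=30220 → min 14310.
Optimal order: (A_1 (((A_2 A_3) A_4) A_5)) with cost 14310.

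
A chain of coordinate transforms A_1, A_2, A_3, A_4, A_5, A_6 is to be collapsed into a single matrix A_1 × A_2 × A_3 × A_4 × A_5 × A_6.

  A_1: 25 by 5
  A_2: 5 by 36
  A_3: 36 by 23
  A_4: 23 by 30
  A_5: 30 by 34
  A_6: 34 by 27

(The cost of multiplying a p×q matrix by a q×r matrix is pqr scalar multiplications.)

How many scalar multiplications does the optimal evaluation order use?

Adjacent pairs: A_1A_2 = 25·5·36 = 4500; A_2A_3 = 5·36·23 = 4140; A_3A_4 = 36·23·30 = 24840; A_4A_5 = 23·30·34 = 23460; A_5A_6 = 30·34·27 = 27540.
Length 3: A_1..A_3: k=1: 0+4140+25·5·23=7015; k=2: 4500+0+25·36·23=25200 → min 7015 | A_2..A_4: k=2: 0+24840+5·36·30=30240; k=3: 4140+0+5·23·30=7590 → min 7590 | A_3..A_5: k=3: 0+23460+36·23·34=51612; k=4: 24840+0+36·30·34=61560 → min 51612 | A_4..A_6: k=4: 0+27540+23·30·27=46170; k=5: 23460+0+23·34·27=44574 → min 44574.
Length 4: A_1..A_4: k=1: 0+7590+25·5·30=11340; k=2: 4500+24840+25·36·30=56340; k=3: 7015+0+25·23·30=24265 → min 11340 | A_2..A_5: k=2: 0+51612+5·36·34=57732; k=3: 4140+23460+5·23·34=31510; k=4: 7590+0+5·30·34=12690 → min 12690 | A_3..A_6: k=3: 0+44574+36·23·27=66930; k=4: 24840+27540+36·30·27=81540; k=5: 51612+0+36·34·27=84660 → min 66930.
Length 5: A_1..A_5: k=1: 0+12690+25·5·34=16940; k=2: 4500+51612+25·36·34=86712; k=3: 7015+23460+25·23·34=50025; k=4: 11340+0+25·30·34=36840 → min 16940 | A_2..A_6: k=2: 0+66930+5·36·27=71790; k=3: 4140+44574+5·23·27=51819; k=4: 7590+27540+5·30·27=39180; k=5: 12690+0+5·34·27=17280 → min 17280.
Length 6: A_1..A_6: k=1: 0+17280+25·5·27=20655; k=2: 4500+66930+25·36·27=95730; k=3: 7015+44574+25·23·27=67114; k=4: 11340+27540+25·30·27=59130; k=5: 16940+0+25·34·27=39890 → min 20655.
Optimal order: (A_1 × ((((A_2 × A_3) × A_4) × A_5) × A_6)) with cost 20655.

20655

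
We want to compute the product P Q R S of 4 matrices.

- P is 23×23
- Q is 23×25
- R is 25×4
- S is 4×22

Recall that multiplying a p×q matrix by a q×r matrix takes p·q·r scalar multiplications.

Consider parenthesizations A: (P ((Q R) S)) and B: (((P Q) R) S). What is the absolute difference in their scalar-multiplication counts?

1587

Order A = (P ((Q R) S)): (Q R): 23×25 by 25×4 → 23×4, cost 23·25·4 = 2300; ((Q R) S): 23×4 by 4×22 → 23×22, cost 23·4·22 = 2024; cumulative 4324; (P ((Q R) S)): 23×23 by 23×22 → 23×22, cost 23·23·22 = 11638; cumulative 15962. Total 15962.
Order B = (((P Q) R) S): (P Q): 23×23 by 23×25 → 23×25, cost 23·23·25 = 13225; ((P Q) R): 23×25 by 25×4 → 23×4, cost 23·25·4 = 2300; cumulative 15525; (((P Q) R) S): 23×4 by 4×22 → 23×22, cost 23·4·22 = 2024; cumulative 17549. Total 17549.
Difference: |15962 − 17549| = 1587.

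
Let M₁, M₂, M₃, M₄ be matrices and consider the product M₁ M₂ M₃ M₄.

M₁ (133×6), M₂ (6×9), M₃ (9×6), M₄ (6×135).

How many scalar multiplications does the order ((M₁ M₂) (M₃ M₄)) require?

176067

(M₁ M₂): 133×6 by 6×9 → 133×9, cost 133·6·9 = 7182
(M₃ M₄): 9×6 by 6×135 → 9×135, cost 9·6·135 = 7290
((M₁ M₂) (M₃ M₄)): 133×9 by 9×135 → 133×135, cost 133·9·135 = 161595; cumulative 176067
Total: 176067 scalar multiplications.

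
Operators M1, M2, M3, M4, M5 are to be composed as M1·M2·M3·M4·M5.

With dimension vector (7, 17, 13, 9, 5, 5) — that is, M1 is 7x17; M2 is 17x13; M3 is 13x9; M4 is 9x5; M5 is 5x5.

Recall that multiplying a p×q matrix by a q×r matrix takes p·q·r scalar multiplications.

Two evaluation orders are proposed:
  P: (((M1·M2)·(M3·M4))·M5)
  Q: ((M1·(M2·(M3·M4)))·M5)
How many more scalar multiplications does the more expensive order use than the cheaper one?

302

Order P = (((M1·M2)·(M3·M4))·M5): (M1·M2): 7×17 by 17×13 → 7×13, cost 7·17·13 = 1547; (M3·M4): 13×9 by 9×5 → 13×5, cost 13·9·5 = 585; ((M1·M2)·(M3·M4)): 7×13 by 13×5 → 7×5, cost 7·13·5 = 455; cumulative 2587; (((M1·M2)·(M3·M4))·M5): 7×5 by 5×5 → 7×5, cost 7·5·5 = 175; cumulative 2762. Total 2762.
Order Q = ((M1·(M2·(M3·M4)))·M5): (M3·M4): 13×9 by 9×5 → 13×5, cost 13·9·5 = 585; (M2·(M3·M4)): 17×13 by 13×5 → 17×5, cost 17·13·5 = 1105; cumulative 1690; (M1·(M2·(M3·M4))): 7×17 by 17×5 → 7×5, cost 7·17·5 = 595; cumulative 2285; ((M1·(M2·(M3·M4)))·M5): 7×5 by 5×5 → 7×5, cost 7·5·5 = 175; cumulative 2460. Total 2460.
Difference: |2762 − 2460| = 302.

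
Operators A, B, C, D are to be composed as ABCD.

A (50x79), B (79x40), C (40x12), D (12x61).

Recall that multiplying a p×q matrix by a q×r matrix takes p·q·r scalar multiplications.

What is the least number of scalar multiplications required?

121920

Adjacent pairs: AB = 50·79·40 = 158000; BC = 79·40·12 = 37920; CD = 40·12·61 = 29280.
Length 3: A..C: k=1: 0+37920+50·79·12=85320; k=2: 158000+0+50·40·12=182000 → min 85320 | B..D: k=2: 0+29280+79·40·61=222040; k=3: 37920+0+79·12·61=95748 → min 95748.
Length 4: A..D: k=1: 0+95748+50·79·61=336698; k=2: 158000+29280+50·40·61=309280; k=3: 85320+0+50·12·61=121920 → min 121920.
Optimal order: ((A(BC))D) with cost 121920.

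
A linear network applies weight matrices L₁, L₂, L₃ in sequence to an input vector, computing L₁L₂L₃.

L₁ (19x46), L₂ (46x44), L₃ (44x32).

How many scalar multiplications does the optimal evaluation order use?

65208

Order (L₁(L₂L₃)): (L₂L₃): 46×44 by 44×32 → 46×32, cost 46·44·32 = 64768; (L₁(L₂L₃)): 19×46 by 46×32 → 19×32, cost 19·46·32 = 27968; cumulative 92736. Total 92736.
Order ((L₁L₂)L₃): (L₁L₂): 19×46 by 46×44 → 19×44, cost 19·46·44 = 38456; ((L₁L₂)L₃): 19×44 by 44×32 → 19×32, cost 19·44·32 = 26752; cumulative 65208. Total 65208.
Minimum: 65208.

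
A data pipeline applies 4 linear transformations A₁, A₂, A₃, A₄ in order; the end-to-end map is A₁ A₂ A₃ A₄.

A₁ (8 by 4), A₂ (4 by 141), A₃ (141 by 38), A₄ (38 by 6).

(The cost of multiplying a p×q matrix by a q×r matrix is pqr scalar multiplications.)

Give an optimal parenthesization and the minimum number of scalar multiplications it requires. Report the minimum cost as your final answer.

Adjacent pairs: A₁A₂ = 8·4·141 = 4512; A₂A₃ = 4·141·38 = 21432; A₃A₄ = 141·38·6 = 32148.
Length 3: A₁..A₃: k=1: 0+21432+8·4·38=22648; k=2: 4512+0+8·141·38=47376 → min 22648 | A₂..A₄: k=2: 0+32148+4·141·6=35532; k=3: 21432+0+4·38·6=22344 → min 22344.
Length 4: A₁..A₄: k=1: 0+22344+8·4·6=22536; k=2: 4512+32148+8·141·6=43428; k=3: 22648+0+8·38·6=24472 → min 22536.
Optimal parenthesization: (A₁ ((A₂ A₃) A₄)) with cost 22536.

22536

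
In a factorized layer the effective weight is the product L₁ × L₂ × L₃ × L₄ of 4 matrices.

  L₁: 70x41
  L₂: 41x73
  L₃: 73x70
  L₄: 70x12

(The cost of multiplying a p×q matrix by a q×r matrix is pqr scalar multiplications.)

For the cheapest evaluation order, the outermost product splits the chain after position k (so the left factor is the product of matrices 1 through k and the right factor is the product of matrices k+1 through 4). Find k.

Adjacent pairs: L₁L₂ = 70·41·73 = 209510; L₂L₃ = 41·73·70 = 209510; L₃L₄ = 73·70·12 = 61320.
Length 3: L₁..L₃: k=1: 0+209510+70·41·70=410410; k=2: 209510+0+70·73·70=567210 → min 410410 | L₂..L₄: k=2: 0+61320+41·73·12=97236; k=3: 209510+0+41·70·12=243950 → min 97236.
Top-level splits: k=1: (L₁..L₁)·(L₂..L₄) → 0+97236+70·41·12 = 131676; k=2: (L₁..L₂)·(L₃..L₄) → 209510+61320+70·73·12 = 332150; k=3: (L₁..L₃)·(L₄..L₄) → 410410+0+70·70·12 = 469210.
Best split is after L₁, i.e. k = 1.

1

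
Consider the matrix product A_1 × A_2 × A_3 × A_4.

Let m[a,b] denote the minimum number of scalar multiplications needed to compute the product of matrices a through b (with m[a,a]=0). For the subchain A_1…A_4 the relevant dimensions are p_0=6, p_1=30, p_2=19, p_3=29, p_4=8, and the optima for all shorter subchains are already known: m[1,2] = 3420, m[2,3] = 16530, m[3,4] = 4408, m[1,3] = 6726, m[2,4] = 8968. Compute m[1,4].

m[1,4] = min over k∈[1,3] of m[1,k]+m[k+1,4]+p_{0}·p_k·p_{4}.
k=1: 0 + 8968 + 6·30·8 = 10408; k=2: 3420 + 4408 + 6·19·8 = 8740; k=3: 6726 + 0 + 6·29·8 = 8118.
Minimum: 8118 at k=3.

8118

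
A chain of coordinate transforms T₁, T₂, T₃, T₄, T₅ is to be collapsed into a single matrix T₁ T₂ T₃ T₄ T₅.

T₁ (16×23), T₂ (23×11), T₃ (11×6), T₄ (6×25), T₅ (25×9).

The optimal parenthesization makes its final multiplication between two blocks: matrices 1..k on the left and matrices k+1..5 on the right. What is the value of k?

3

Adjacent pairs: T₁T₂ = 16·23·11 = 4048; T₂T₃ = 23·11·6 = 1518; T₃T₄ = 11·6·25 = 1650; T₄T₅ = 6·25·9 = 1350.
Length 3: T₁..T₃: k=1: 0+1518+16·23·6=3726; k=2: 4048+0+16·11·6=5104 → min 3726 | T₂..T₄: k=2: 0+1650+23·11·25=7975; k=3: 1518+0+23·6·25=4968 → min 4968 | T₃..T₅: k=3: 0+1350+11·6·9=1944; k=4: 1650+0+11·25·9=4125 → min 1944.
Length 4: T₁..T₄: k=1: 0+4968+16·23·25=14168; k=2: 4048+1650+16·11·25=10098; k=3: 3726+0+16·6·25=6126 → min 6126 | T₂..T₅: k=2: 0+1944+23·11·9=4221; k=3: 1518+1350+23·6·9=4110; k=4: 4968+0+23·25·9=10143 → min 4110.
Top-level splits: k=1: (T₁..T₁)·(T₂..T₅) → 0+4110+16·23·9 = 7422; k=2: (T₁..T₂)·(T₃..T₅) → 4048+1944+16·11·9 = 7576; k=3: (T₁..T₃)·(T₄..T₅) → 3726+1350+16·6·9 = 5940; k=4: (T₁..T₄)·(T₅..T₅) → 6126+0+16·25·9 = 9726.
Best split is after T₃, i.e. k = 3.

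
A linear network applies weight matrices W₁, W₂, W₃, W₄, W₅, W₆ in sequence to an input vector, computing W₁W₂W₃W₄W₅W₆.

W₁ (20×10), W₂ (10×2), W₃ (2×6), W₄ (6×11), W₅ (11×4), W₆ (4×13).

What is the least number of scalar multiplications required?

1244

Adjacent pairs: W₁W₂ = 20·10·2 = 400; W₂W₃ = 10·2·6 = 120; W₃W₄ = 2·6·11 = 132; W₄W₅ = 6·11·4 = 264; W₅W₆ = 11·4·13 = 572.
Length 3: W₁..W₃: k=1: 0+120+20·10·6=1320; k=2: 400+0+20·2·6=640 → min 640 | W₂..W₄: k=2: 0+132+10·2·11=352; k=3: 120+0+10·6·11=780 → min 352 | W₃..W₅: k=3: 0+264+2·6·4=312; k=4: 132+0+2·11·4=220 → min 220 | W₄..W₆: k=4: 0+572+6·11·13=1430; k=5: 264+0+6·4·13=576 → min 576.
Length 4: W₁..W₄: k=1: 0+352+20·10·11=2552; k=2: 400+132+20·2·11=972; k=3: 640+0+20·6·11=1960 → min 972 | W₂..W₅: k=2: 0+220+10·2·4=300; k=3: 120+264+10·6·4=624; k=4: 352+0+10·11·4=792 → min 300 | W₃..W₆: k=3: 0+576+2·6·13=732; k=4: 132+572+2·11·13=990; k=5: 220+0+2·4·13=324 → min 324.
Length 5: W₁..W₅: k=1: 0+300+20·10·4=1100; k=2: 400+220+20·2·4=780; k=3: 640+264+20·6·4=1384; k=4: 972+0+20·11·4=1852 → min 780 | W₂..W₆: k=2: 0+324+10·2·13=584; k=3: 120+576+10·6·13=1476; k=4: 352+572+10·11·13=2354; k=5: 300+0+10·4·13=820 → min 584.
Length 6: W₁..W₆: k=1: 0+584+20·10·13=3184; k=2: 400+324+20·2·13=1244; k=3: 640+576+20·6·13=2776; k=4: 972+572+20·11·13=4404; k=5: 780+0+20·4·13=1820 → min 1244.
Optimal order: ((W₁W₂)(((W₃W₄)W₅)W₆)) with cost 1244.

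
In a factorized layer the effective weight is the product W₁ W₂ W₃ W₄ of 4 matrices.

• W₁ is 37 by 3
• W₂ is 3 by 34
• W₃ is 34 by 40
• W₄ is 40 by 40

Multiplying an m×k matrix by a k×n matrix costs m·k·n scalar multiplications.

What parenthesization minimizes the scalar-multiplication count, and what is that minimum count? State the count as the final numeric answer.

13320

Adjacent pairs: W₁W₂ = 37·3·34 = 3774; W₂W₃ = 3·34·40 = 4080; W₃W₄ = 34·40·40 = 54400.
Length 3: W₁..W₃: k=1: 0+4080+37·3·40=8520; k=2: 3774+0+37·34·40=54094 → min 8520 | W₂..W₄: k=2: 0+54400+3·34·40=58480; k=3: 4080+0+3·40·40=8880 → min 8880.
Length 4: W₁..W₄: k=1: 0+8880+37·3·40=13320; k=2: 3774+54400+37·34·40=108494; k=3: 8520+0+37·40·40=67720 → min 13320.
Optimal parenthesization: (W₁ ((W₂ W₃) W₄)) with cost 13320.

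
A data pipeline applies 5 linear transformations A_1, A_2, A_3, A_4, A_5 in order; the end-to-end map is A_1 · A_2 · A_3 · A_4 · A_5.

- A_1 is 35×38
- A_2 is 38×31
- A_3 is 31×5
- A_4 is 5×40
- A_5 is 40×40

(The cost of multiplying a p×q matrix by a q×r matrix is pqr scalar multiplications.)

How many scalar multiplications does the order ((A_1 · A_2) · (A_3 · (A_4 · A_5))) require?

98830

(A_1 · A_2): 35×38 by 38×31 → 35×31, cost 35·38·31 = 41230
(A_4 · A_5): 5×40 by 40×40 → 5×40, cost 5·40·40 = 8000
(A_3 · (A_4 · A_5)): 31×5 by 5×40 → 31×40, cost 31·5·40 = 6200; cumulative 14200
((A_1 · A_2) · (A_3 · (A_4 · A_5))): 35×31 by 31×40 → 35×40, cost 35·31·40 = 43400; cumulative 98830
Total: 98830 scalar multiplications.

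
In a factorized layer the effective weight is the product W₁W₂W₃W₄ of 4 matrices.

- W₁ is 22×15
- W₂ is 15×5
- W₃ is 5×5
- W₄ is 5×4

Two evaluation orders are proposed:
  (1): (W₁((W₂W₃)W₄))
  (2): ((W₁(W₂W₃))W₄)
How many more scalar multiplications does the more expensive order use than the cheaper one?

Order (1) = (W₁((W₂W₃)W₄)): (W₂W₃): 15×5 by 5×5 → 15×5, cost 15·5·5 = 375; ((W₂W₃)W₄): 15×5 by 5×4 → 15×4, cost 15·5·4 = 300; cumulative 675; (W₁((W₂W₃)W₄)): 22×15 by 15×4 → 22×4, cost 22·15·4 = 1320; cumulative 1995. Total 1995.
Order (2) = ((W₁(W₂W₃))W₄): (W₂W₃): 15×5 by 5×5 → 15×5, cost 15·5·5 = 375; (W₁(W₂W₃)): 22×15 by 15×5 → 22×5, cost 22·15·5 = 1650; cumulative 2025; ((W₁(W₂W₃))W₄): 22×5 by 5×4 → 22×4, cost 22·5·4 = 440; cumulative 2465. Total 2465.
Difference: |1995 − 2465| = 470.

470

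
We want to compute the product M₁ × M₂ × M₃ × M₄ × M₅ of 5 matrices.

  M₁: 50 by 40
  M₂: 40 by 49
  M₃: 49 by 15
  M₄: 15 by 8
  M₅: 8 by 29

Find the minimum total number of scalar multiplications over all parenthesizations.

Adjacent pairs: M₁M₂ = 50·40·49 = 98000; M₂M₃ = 40·49·15 = 29400; M₃M₄ = 49·15·8 = 5880; M₄M₅ = 15·8·29 = 3480.
Length 3: M₁..M₃: k=1: 0+29400+50·40·15=59400; k=2: 98000+0+50·49·15=134750 → min 59400 | M₂..M₄: k=2: 0+5880+40·49·8=21560; k=3: 29400+0+40·15·8=34200 → min 21560 | M₃..M₅: k=3: 0+3480+49·15·29=24795; k=4: 5880+0+49·8·29=17248 → min 17248.
Length 4: M₁..M₄: k=1: 0+21560+50·40·8=37560; k=2: 98000+5880+50·49·8=123480; k=3: 59400+0+50·15·8=65400 → min 37560 | M₂..M₅: k=2: 0+17248+40·49·29=74088; k=3: 29400+3480+40·15·29=50280; k=4: 21560+0+40·8·29=30840 → min 30840.
Length 5: M₁..M₅: k=1: 0+30840+50·40·29=88840; k=2: 98000+17248+50·49·29=186298; k=3: 59400+3480+50·15·29=84630; k=4: 37560+0+50·8·29=49160 → min 49160.
Optimal order: ((M₁ × (M₂ × (M₃ × M₄))) × M₅) with cost 49160.

49160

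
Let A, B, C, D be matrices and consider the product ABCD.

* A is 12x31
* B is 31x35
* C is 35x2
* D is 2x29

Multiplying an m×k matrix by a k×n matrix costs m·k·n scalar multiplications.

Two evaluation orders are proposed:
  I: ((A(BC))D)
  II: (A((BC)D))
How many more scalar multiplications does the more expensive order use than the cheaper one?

11146

Order I = ((A(BC))D): (BC): 31×35 by 35×2 → 31×2, cost 31·35·2 = 2170; (A(BC)): 12×31 by 31×2 → 12×2, cost 12·31·2 = 744; cumulative 2914; ((A(BC))D): 12×2 by 2×29 → 12×29, cost 12·2·29 = 696; cumulative 3610. Total 3610.
Order II = (A((BC)D)): (BC): 31×35 by 35×2 → 31×2, cost 31·35·2 = 2170; ((BC)D): 31×2 by 2×29 → 31×29, cost 31·2·29 = 1798; cumulative 3968; (A((BC)D)): 12×31 by 31×29 → 12×29, cost 12·31·29 = 10788; cumulative 14756. Total 14756.
Difference: |3610 − 14756| = 11146.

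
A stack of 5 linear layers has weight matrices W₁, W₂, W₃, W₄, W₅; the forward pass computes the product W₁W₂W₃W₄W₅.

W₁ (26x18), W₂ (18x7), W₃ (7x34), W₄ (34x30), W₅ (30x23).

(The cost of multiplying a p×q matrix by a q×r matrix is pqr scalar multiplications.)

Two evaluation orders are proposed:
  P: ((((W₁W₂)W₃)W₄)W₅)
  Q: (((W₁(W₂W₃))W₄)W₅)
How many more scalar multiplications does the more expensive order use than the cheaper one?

10732

Order P = ((((W₁W₂)W₃)W₄)W₅): (W₁W₂): 26×18 by 18×7 → 26×7, cost 26·18·7 = 3276; ((W₁W₂)W₃): 26×7 by 7×34 → 26×34, cost 26·7·34 = 6188; cumulative 9464; (((W₁W₂)W₃)W₄): 26×34 by 34×30 → 26×30, cost 26·34·30 = 26520; cumulative 35984; ((((W₁W₂)W₃)W₄)W₅): 26×30 by 30×23 → 26×23, cost 26·30·23 = 17940; cumulative 53924. Total 53924.
Order Q = (((W₁(W₂W₃))W₄)W₅): (W₂W₃): 18×7 by 7×34 → 18×34, cost 18·7·34 = 4284; (W₁(W₂W₃)): 26×18 by 18×34 → 26×34, cost 26·18·34 = 15912; cumulative 20196; ((W₁(W₂W₃))W₄): 26×34 by 34×30 → 26×30, cost 26·34·30 = 26520; cumulative 46716; (((W₁(W₂W₃))W₄)W₅): 26×30 by 30×23 → 26×23, cost 26·30·23 = 17940; cumulative 64656. Total 64656.
Difference: |53924 − 64656| = 10732.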